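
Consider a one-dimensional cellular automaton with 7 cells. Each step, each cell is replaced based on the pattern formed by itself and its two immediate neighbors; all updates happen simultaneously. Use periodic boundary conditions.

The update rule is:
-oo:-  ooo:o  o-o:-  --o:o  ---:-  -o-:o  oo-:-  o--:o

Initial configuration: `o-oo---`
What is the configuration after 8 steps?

o---o-o
-o-oo--
oo---o-
--o-oo-
-oo---o
---o-oo
o-oo---  (repeats step 0; period 7)
step 8: o---o-o

o---o-o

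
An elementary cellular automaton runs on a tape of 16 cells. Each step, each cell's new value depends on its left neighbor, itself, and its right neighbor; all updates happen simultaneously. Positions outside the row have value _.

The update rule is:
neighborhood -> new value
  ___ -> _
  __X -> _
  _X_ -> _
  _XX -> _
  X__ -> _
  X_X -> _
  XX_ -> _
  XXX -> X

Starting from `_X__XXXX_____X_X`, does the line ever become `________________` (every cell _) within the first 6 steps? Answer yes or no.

yes

_____XX_________
________________
all cells are _ at step 2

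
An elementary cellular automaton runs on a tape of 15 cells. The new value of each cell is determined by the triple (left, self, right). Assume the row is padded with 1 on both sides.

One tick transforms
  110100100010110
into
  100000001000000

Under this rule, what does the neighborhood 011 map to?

At position 12 the neighborhood is 011; the next row has 0 there.

0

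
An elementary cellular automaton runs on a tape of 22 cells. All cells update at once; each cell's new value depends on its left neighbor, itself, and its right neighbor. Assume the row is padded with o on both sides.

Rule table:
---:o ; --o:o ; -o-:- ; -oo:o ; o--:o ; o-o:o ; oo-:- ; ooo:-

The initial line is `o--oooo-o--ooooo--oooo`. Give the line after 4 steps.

ooo--ooo-oo--ooooo--oo

step 1: -ooo---o-ooo----ooo---
step 2: oo--ooo-oo--ooooo--ooo
step 3: --ooo--oo-ooo----ooo--
step 4: ooo--ooo-oo--ooooo--oo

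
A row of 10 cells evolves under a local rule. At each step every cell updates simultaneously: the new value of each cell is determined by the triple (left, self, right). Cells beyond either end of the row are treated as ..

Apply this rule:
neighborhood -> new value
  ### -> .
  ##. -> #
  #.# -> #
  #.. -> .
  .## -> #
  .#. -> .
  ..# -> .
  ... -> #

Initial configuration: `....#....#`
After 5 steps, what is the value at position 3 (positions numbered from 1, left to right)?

###...##..
#.#.#.##.#
.#.#.####.
..#.##..#.
#..###....
position 3 holds .

.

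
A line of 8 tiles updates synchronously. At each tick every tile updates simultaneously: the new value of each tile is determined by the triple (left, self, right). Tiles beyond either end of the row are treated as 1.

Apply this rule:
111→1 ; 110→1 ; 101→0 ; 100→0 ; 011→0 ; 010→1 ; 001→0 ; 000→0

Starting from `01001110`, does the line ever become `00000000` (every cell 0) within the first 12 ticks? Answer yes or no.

no

tick 1: 01000110
tick 2: 01000010
tick 3: 01000010  (fixed point — unchanged through tick 12)
tick 12 is 01000010, still not uniform 0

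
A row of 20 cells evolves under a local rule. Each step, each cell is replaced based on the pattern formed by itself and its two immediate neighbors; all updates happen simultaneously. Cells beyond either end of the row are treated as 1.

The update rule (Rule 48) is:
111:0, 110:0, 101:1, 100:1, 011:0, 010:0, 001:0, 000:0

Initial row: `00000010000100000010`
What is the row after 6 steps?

10000001000010000001
01000000100001000000
10100000010000100000
01010000001000010000
10101000000100001000
01010100000010000100

01010100000010000100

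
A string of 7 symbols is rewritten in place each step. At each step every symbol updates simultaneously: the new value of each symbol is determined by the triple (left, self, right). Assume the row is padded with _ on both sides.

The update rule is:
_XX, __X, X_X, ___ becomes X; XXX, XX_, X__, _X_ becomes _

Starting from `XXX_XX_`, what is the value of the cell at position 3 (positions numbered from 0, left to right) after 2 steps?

X__XX__
__XX__X
position 3 holds X

X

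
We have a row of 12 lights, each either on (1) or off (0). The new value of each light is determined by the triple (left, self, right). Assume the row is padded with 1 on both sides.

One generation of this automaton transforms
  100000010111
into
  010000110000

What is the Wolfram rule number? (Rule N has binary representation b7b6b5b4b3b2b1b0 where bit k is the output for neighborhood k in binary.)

22

position 10: 111 → 0  (bit 7 = 0)
position 0: 110 → 0  (bit 6 = 0)
position 8: 101 → 0  (bit 5 = 0)
position 1: 100 → 1  (bit 4 = 1)
position 9: 011 → 0  (bit 3 = 0)
position 7: 010 → 1  (bit 2 = 1)
position 6: 001 → 1  (bit 1 = 1)
position 2: 000 → 0  (bit 0 = 0)
bits b7..b0 = 00010110 = 22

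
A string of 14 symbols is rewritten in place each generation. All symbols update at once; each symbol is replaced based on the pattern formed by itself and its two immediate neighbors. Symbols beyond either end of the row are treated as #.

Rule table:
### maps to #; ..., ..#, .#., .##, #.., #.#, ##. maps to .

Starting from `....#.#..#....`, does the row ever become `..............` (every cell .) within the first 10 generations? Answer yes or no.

generation 1: ..............
all cells are . at generation 1

yes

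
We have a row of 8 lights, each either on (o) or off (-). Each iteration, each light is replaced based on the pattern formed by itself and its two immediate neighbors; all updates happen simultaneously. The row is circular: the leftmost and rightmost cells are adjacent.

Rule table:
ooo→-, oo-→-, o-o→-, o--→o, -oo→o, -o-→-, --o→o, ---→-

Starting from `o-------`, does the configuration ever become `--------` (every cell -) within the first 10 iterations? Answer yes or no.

-o-----o
--o---o-
-o-o-o-o
--------
all cells are - at iteration 4

yes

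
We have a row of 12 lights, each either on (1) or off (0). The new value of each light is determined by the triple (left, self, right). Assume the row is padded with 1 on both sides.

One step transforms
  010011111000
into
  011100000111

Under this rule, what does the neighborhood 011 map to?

0

At position 4 the neighborhood is 011; the next row has 0 there.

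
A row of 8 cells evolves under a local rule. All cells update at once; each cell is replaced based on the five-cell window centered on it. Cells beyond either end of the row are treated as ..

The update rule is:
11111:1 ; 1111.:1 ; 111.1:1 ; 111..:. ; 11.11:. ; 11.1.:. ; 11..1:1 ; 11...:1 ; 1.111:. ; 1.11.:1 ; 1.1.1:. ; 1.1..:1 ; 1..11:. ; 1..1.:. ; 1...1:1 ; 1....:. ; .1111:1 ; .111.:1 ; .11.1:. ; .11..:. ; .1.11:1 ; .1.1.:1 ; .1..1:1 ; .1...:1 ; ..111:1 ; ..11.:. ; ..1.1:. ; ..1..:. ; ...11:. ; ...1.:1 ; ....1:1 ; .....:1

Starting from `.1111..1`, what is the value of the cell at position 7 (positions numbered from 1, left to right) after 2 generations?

.111.1..
.111.11.
position 7 holds 1

1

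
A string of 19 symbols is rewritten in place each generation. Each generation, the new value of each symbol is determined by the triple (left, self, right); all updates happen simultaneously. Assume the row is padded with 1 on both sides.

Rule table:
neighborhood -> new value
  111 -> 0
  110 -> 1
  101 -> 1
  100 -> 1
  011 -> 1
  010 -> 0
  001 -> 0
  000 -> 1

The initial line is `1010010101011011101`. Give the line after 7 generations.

generation 1: 1101001010111110111
generation 2: 0110100101100011100
generation 3: 1111010011111010110
generation 4: 0001101010001101111
generation 5: 1101110101101111000
generation 6: 0111011011111001110
generation 7: 1101111110001101011

1101111110001101011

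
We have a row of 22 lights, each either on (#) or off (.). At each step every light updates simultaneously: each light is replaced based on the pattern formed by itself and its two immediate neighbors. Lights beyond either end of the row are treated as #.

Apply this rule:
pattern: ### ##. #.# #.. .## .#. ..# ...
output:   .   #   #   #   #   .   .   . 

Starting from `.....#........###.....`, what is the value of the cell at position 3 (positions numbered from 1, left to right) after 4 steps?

#.....#.......#.##....
##.....#.......####...
.##.....#......#..##..
####.....#......#.###.
position 3 holds #

#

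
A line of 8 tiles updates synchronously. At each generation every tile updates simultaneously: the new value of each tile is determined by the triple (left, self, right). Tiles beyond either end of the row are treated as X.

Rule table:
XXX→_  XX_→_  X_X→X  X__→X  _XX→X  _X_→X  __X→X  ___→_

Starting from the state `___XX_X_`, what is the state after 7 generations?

X_XX_XX_

X_XX_XXX
_XX_XX__
XX_XX_XX
__XX_XX_
XXX_XX_X
___XX_XX
X_XX_XX_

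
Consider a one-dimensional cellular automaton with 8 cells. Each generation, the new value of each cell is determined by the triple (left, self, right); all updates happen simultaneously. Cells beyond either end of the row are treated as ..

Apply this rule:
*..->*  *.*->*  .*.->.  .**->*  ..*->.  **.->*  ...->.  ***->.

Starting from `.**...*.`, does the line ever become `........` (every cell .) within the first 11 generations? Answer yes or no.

generation 1: .***...*
generation 2: .*.**...
generation 3: ..****..
generation 4: ..*..**.
generation 5: ...*.***
generation 6: ....**.*
generation 7: ....***.
generation 8: ....*.**
generation 9: .....***
generation 10: .....*.*
generation 11: ......*.
generation 11 is ......*., still not uniform .

no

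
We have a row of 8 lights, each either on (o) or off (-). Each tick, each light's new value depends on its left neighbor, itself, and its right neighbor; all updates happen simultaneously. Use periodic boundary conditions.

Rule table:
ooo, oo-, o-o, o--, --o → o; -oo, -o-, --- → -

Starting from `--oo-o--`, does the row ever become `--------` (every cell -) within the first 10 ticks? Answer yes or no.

no

-o-oo-o-
o-o-oo-o
oo-o-oo-
-oo-o-oo
o-oo-o-o
oo-oo-o-
-oo-oo-o
o-oo-oo-
-o-oo-oo
o-o-oo-o
tick 10 is o-o-oo-o, still not uniform -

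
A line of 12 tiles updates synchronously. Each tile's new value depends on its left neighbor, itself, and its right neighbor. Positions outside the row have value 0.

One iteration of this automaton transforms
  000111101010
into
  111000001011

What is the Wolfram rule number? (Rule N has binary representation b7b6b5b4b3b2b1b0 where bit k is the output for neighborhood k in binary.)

23

position 4: 111 → 0  (bit 7 = 0)
position 6: 110 → 0  (bit 6 = 0)
position 7: 101 → 0  (bit 5 = 0)
position 11: 100 → 1  (bit 4 = 1)
position 3: 011 → 0  (bit 3 = 0)
position 8: 010 → 1  (bit 2 = 1)
position 2: 001 → 1  (bit 1 = 1)
position 0: 000 → 1  (bit 0 = 1)
bits b7..b0 = 00010111 = 23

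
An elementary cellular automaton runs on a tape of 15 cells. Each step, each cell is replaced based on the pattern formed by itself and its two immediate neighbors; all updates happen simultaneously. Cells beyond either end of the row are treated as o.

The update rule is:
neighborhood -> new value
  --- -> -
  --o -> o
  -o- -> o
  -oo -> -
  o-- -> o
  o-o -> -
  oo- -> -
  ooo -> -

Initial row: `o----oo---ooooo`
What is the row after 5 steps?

-o--o--o-o-----
-ooooooo-oo---o
-----------o-o-
o---------oo-o-
-o-------o---o-

-o-------o---o-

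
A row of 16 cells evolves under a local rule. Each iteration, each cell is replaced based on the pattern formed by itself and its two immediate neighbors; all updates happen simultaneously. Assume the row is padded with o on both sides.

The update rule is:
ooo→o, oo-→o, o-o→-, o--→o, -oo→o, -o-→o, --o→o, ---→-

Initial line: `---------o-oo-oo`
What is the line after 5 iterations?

oooo-ooooo-oo-oo

iteration 1: o-------oo-oo-oo
iteration 2: oo-----ooo-oo-oo
iteration 3: ooo---oooo-oo-oo
iteration 4: oooo-ooooo-oo-oo
iteration 5: oooo-ooooo-oo-oo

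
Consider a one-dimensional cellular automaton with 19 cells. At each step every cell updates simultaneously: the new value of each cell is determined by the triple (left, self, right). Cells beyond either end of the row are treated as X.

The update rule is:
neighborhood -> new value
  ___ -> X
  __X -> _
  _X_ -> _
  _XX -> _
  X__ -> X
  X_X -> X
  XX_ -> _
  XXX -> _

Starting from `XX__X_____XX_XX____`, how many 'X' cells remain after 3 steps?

step 1: __X__XXXX___X__XXX_
step 2: X__X_____XX__X____X
step 3: _X__XXXX___X__XXX__
count of X: 9

9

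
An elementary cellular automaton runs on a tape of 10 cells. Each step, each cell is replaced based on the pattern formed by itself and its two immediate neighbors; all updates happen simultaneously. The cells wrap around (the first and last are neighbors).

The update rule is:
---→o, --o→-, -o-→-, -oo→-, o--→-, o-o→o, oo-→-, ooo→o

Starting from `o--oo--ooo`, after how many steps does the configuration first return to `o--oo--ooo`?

6

--------oo
-oooooo---
--oooo--oo
---oo-----
oo----oooo
o--oo--ooo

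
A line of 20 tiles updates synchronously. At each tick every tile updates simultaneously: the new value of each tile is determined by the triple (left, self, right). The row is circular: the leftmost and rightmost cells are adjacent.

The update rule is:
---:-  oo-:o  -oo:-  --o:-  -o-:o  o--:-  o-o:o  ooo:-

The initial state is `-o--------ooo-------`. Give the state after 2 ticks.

-o----------o-------
-o----------o-------

-o----------o-------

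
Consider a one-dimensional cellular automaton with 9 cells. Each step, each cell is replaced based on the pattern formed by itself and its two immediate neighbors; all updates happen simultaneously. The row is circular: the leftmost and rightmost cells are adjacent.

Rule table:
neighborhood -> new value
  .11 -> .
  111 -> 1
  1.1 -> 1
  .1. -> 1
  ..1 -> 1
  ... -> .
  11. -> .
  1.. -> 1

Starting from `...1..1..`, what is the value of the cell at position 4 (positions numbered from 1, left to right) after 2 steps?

1

step 1: ..111111.
step 2: .1.1111.1
position 4 holds 1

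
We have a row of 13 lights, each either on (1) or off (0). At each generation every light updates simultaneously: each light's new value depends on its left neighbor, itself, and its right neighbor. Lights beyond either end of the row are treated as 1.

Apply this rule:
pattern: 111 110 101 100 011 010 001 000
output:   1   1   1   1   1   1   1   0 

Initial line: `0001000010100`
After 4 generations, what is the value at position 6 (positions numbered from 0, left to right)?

generation 1: 1011100111111
generation 2: 1111111111111
generation 3: 1111111111111  (fixed point — unchanged through generation 4)
position 6 holds 1

1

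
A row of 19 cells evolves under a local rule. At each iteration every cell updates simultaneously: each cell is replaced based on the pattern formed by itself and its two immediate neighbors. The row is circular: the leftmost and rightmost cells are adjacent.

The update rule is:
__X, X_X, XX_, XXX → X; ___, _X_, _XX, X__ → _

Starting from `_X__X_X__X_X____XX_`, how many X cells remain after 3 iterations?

7

X__X_X__X_X____X_X_
__X_X__X_X____X_X_X
_X_X__X_X____X_X_X_
count of X: 7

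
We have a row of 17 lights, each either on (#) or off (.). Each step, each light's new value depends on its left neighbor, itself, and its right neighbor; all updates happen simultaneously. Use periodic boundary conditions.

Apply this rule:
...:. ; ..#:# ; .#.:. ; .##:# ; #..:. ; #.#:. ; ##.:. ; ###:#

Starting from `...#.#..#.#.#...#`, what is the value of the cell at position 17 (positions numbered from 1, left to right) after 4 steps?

#

..#....#.......#.
.#....#.......#..
#....#.......#...
....#.......#...#
position 17 holds #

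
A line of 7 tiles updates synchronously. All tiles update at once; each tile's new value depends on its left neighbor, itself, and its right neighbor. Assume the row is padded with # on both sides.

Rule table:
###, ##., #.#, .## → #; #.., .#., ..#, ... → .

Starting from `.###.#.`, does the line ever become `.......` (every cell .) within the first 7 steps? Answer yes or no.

no

#####.#
#######
#######  (fixed point — unchanged through step 7)
step 7 is #######, still not uniform .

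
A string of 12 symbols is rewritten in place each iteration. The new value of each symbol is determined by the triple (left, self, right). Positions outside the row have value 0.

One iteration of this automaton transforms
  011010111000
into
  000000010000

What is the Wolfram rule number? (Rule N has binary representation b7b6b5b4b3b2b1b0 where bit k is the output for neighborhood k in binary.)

128

position 7: 111 → 1  (bit 7 = 1)
position 2: 110 → 0  (bit 6 = 0)
position 3: 101 → 0  (bit 5 = 0)
position 9: 100 → 0  (bit 4 = 0)
position 1: 011 → 0  (bit 3 = 0)
position 4: 010 → 0  (bit 2 = 0)
position 0: 001 → 0  (bit 1 = 0)
position 10: 000 → 0  (bit 0 = 0)
bits b7..b0 = 10000000 = 128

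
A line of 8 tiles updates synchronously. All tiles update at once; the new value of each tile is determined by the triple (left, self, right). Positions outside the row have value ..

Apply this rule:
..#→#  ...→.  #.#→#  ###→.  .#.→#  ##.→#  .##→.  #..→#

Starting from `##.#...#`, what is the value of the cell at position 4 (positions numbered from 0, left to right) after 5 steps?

step 1: .####.##
step 2: #...##.#
step 3: ##.#.###
step 4: .####..#
step 5: #...####
position 4 holds #

#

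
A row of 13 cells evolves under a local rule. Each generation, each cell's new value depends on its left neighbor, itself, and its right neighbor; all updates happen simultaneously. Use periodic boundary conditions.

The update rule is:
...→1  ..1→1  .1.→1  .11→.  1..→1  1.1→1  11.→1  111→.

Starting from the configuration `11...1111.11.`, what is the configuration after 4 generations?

...1111.11.11

.1111...11.11
1...1111.11.1
1111...11.11.
...1111.11.11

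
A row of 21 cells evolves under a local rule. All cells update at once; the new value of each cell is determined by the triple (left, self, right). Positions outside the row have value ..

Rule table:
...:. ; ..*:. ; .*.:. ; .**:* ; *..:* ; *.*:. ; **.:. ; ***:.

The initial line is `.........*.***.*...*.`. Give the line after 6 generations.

................*....

...........*....*...*
............*....*...
.............*....*..
..............*....*.
...............*....*
................*....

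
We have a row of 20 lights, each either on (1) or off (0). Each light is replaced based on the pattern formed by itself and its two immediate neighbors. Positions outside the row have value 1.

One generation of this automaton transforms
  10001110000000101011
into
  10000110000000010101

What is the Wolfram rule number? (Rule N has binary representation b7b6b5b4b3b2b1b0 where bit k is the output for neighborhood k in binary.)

224

position 5: 111 → 1  (bit 7 = 1)
position 0: 110 → 1  (bit 6 = 1)
position 15: 101 → 1  (bit 5 = 1)
position 1: 100 → 0  (bit 4 = 0)
position 4: 011 → 0  (bit 3 = 0)
position 14: 010 → 0  (bit 2 = 0)
position 3: 001 → 0  (bit 1 = 0)
position 2: 000 → 0  (bit 0 = 0)
bits b7..b0 = 11100000 = 224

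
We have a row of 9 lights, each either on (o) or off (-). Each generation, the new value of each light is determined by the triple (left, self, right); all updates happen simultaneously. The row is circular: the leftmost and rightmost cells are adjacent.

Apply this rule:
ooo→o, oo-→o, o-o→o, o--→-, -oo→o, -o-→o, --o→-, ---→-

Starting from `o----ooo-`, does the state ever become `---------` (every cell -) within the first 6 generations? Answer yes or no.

no

generation 1: o----oooo
generation 2: o----oooo  (fixed point — unchanged through generation 6)
generation 6 is o----oooo, still not uniform -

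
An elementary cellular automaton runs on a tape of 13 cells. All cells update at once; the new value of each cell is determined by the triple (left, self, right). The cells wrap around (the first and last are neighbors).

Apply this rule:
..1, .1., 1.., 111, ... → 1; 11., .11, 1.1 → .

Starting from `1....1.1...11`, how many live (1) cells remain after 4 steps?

7

.11111.1111.1
..111...11..1
11.1.111..111
1..1..1.11.11
count of 1: 7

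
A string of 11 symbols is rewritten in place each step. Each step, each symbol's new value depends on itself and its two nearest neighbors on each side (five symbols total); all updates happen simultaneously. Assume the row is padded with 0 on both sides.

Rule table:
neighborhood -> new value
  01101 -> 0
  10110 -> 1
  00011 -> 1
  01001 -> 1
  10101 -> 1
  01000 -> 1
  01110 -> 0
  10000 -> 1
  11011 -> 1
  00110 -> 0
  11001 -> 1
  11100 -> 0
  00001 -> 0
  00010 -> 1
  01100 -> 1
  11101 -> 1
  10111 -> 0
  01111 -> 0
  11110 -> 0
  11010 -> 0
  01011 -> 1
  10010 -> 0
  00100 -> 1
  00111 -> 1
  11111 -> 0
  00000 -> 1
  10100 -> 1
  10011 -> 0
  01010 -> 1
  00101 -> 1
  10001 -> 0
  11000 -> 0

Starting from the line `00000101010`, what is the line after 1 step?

11101111111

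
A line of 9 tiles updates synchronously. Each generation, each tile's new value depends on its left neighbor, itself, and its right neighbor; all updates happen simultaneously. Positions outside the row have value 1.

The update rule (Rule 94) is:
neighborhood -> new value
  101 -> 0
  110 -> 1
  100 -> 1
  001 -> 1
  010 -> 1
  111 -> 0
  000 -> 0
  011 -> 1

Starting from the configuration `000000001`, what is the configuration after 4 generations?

011111010

generation 1: 100000011
generation 2: 110000110
generation 3: 011001110
generation 4: 011111010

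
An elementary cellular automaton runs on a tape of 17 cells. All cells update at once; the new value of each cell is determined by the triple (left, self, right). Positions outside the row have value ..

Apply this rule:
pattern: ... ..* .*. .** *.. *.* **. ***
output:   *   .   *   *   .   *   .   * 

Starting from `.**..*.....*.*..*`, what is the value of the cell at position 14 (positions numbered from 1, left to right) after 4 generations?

.

generation 1: .*...*.***.***..*
generation 2: .*.*.****.***...*
generation 3: .*******.***..*.*
generation 4: .******.***...***
position 14 holds .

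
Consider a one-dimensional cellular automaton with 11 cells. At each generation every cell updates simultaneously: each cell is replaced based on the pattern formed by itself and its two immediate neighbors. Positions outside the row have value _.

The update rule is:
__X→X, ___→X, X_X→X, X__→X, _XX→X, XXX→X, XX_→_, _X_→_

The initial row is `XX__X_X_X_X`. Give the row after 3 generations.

XX_X_X_X_X_

generation 1: X_XX_X_X_X_
generation 2: _XX_X_X_X_X
generation 3: XX_X_X_X_X_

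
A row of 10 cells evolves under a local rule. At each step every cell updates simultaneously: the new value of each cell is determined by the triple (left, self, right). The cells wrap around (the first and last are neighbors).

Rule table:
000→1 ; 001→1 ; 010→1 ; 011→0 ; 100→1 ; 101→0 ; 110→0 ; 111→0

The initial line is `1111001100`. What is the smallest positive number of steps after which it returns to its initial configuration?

2

0000110011
1111001100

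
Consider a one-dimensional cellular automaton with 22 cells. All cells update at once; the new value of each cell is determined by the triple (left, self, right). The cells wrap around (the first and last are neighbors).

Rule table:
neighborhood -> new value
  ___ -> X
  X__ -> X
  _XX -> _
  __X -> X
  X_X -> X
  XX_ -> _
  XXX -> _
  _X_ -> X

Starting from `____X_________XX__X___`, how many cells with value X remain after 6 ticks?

XXXXXXXXXXXXXX__XXXXXX
______________XX______
XXXXXXXXXXXXXX__XXXXXX  (repeats tick 1; period 2)
tick 6: ______________XX______
count of X: 2

2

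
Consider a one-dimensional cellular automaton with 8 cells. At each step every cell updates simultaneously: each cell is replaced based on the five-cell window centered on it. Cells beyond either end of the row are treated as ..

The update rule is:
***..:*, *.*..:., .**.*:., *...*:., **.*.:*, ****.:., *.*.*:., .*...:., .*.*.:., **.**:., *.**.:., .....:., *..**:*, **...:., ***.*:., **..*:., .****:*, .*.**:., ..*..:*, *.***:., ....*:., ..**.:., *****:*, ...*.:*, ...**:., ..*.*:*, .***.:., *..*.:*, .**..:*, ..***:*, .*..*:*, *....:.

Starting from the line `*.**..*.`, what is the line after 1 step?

*..*.**.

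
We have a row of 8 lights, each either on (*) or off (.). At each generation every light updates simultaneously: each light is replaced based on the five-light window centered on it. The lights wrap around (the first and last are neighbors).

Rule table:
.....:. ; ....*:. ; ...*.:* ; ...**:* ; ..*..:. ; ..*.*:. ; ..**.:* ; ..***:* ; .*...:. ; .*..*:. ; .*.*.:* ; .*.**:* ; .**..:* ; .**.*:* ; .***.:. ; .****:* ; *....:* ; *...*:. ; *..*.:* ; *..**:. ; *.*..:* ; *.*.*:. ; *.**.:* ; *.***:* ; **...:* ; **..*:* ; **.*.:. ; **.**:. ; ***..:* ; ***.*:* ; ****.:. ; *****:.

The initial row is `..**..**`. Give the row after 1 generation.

*.***.**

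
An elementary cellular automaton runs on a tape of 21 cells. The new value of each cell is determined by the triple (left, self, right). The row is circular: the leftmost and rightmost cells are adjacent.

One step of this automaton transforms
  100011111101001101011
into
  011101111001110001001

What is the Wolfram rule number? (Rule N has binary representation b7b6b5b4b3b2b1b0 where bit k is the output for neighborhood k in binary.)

151

position 5: 111 → 1  (bit 7 = 1)
position 0: 110 → 0  (bit 6 = 0)
position 10: 101 → 0  (bit 5 = 0)
position 1: 100 → 1  (bit 4 = 1)
position 4: 011 → 0  (bit 3 = 0)
position 11: 010 → 1  (bit 2 = 1)
position 3: 001 → 1  (bit 1 = 1)
position 2: 000 → 1  (bit 0 = 1)
bits b7..b0 = 10010111 = 151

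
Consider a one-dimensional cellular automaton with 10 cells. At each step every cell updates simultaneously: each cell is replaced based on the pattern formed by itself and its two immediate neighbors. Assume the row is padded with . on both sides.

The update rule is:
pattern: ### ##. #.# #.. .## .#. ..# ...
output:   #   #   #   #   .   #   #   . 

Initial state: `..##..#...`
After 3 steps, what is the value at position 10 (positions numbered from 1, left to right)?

#

.#.#####..
###.#####.
.###.#####
position 10 holds #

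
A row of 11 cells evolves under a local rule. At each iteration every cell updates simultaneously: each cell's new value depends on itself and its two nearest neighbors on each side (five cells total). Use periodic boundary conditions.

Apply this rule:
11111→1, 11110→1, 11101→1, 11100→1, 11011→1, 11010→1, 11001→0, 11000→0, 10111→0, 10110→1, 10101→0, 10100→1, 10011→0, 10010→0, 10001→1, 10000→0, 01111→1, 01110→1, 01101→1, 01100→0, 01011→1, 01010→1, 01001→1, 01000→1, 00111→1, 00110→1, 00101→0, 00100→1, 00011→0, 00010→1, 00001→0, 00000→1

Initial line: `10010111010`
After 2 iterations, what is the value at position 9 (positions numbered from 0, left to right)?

1

11001011101
11000101110
position 9 holds 1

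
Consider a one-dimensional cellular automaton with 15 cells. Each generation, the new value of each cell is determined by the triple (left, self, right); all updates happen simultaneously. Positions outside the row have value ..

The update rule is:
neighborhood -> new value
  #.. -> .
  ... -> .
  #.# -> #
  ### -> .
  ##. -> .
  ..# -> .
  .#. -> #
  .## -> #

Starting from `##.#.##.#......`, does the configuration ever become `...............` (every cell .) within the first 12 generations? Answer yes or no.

no

#.####.##......
###...##.......
#.....#........
#.....#........  (fixed point — unchanged through generation 12)
generation 12 is #.....#........, still not uniform .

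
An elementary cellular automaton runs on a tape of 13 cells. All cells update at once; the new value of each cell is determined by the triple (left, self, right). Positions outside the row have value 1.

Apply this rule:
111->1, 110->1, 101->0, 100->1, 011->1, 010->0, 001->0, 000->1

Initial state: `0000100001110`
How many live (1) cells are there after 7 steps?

10

1110011101110
1111011101110
1111011101110  (fixed point — unchanged through step 7)
count of 1: 10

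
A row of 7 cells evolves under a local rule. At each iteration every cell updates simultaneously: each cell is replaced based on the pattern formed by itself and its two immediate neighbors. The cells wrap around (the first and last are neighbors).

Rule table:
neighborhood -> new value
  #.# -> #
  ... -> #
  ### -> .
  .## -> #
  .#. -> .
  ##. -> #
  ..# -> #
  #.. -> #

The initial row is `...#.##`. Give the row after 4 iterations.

..###..

###.###
..###..
###.###  (repeats iteration 1; period 2)
iteration 4: ..###..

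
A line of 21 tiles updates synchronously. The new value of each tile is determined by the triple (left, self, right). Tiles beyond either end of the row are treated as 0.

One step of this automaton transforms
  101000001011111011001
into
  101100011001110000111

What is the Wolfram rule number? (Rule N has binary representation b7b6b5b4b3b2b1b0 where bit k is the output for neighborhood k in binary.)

150

position 11: 111 → 1  (bit 7 = 1)
position 14: 110 → 0  (bit 6 = 0)
position 1: 101 → 0  (bit 5 = 0)
position 3: 100 → 1  (bit 4 = 1)
position 10: 011 → 0  (bit 3 = 0)
position 0: 010 → 1  (bit 2 = 1)
position 7: 001 → 1  (bit 1 = 1)
position 4: 000 → 0  (bit 0 = 0)
bits b7..b0 = 10010110 = 150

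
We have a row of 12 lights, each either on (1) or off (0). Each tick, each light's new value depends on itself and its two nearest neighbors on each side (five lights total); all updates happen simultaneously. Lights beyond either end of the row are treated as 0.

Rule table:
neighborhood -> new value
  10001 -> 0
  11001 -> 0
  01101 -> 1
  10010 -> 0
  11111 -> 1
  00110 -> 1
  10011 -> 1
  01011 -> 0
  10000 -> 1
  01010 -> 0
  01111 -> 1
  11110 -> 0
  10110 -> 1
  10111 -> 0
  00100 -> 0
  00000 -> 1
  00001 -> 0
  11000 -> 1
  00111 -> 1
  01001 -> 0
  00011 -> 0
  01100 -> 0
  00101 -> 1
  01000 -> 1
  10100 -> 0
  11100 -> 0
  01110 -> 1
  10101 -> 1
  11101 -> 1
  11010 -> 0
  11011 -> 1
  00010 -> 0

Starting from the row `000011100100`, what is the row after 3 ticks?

tick 1: 110011000011
tick 2: 100110110010
tick 3: 001111100001

001111100001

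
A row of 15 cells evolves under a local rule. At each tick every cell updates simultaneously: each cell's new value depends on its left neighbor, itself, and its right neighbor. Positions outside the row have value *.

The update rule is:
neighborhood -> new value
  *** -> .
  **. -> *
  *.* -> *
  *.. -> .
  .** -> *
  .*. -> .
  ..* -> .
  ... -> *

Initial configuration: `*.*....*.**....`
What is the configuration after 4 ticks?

*.*.**.*.**.**.

**..**..***.**.
.*..**..*.*****
*...**...**....
*.*.**.*.**.**.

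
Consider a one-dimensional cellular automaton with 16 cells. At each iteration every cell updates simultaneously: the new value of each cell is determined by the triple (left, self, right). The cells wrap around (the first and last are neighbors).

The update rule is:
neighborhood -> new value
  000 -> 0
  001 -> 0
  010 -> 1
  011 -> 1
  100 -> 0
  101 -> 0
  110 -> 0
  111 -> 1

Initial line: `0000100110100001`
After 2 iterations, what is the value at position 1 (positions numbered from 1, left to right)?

0

0000100100100001
0000100100100001
position 1 holds 0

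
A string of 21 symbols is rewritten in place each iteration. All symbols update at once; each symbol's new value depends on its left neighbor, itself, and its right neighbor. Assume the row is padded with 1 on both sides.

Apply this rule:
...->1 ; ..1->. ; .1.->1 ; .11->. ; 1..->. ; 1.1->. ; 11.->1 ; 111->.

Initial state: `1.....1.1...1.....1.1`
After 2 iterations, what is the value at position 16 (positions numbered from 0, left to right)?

1

1.111.1.1.1.1.111.1..
1...1.1.1.1.1...1.1..
position 16 holds 1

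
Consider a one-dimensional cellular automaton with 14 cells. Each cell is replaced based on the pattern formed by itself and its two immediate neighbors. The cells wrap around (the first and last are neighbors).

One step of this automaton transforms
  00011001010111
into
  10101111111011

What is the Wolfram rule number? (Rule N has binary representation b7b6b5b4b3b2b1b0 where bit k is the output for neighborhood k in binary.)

position 12: 111 → 1  (bit 7 = 1)
position 4: 110 → 1  (bit 6 = 1)
position 8: 101 → 1  (bit 5 = 1)
position 0: 100 → 1  (bit 4 = 1)
position 3: 011 → 0  (bit 3 = 0)
position 7: 010 → 1  (bit 2 = 1)
position 2: 001 → 1  (bit 1 = 1)
position 1: 000 → 0  (bit 0 = 0)
bits b7..b0 = 11110110 = 246

246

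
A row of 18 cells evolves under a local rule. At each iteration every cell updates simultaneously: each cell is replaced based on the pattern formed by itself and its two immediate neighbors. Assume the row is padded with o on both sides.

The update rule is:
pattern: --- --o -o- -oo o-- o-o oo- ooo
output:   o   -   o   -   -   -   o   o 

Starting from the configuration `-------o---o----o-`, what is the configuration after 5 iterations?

-o---o-o-o-o--o-o-

-ooooo-o-o-o-oo-o-
--oooo-o-o-o--o-o-
---ooo-o-o-o--o-o-
-o--oo-o-o-o--o-o-
-o---o-o-o-o--o-o-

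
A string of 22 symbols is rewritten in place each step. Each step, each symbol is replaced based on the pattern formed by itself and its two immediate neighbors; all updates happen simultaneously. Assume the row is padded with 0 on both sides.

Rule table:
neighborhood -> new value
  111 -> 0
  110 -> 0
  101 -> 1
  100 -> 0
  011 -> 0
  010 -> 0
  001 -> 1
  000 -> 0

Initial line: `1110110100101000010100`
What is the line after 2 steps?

0001001001010000101000
0010010010100001010000

0010010010100001010000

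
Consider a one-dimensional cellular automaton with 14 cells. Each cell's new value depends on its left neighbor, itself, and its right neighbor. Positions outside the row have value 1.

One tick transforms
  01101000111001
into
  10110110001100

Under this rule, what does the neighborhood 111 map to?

At position 9 the neighborhood is 111; the next row has 0 there.

0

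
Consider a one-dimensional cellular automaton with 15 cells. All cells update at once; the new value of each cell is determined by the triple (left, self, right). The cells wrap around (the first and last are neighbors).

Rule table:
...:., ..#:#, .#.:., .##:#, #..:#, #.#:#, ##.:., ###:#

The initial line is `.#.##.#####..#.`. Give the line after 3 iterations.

#.##.#####.##.#
.##.#####.##.##
##.#####.##.##.

##.#####.##.##.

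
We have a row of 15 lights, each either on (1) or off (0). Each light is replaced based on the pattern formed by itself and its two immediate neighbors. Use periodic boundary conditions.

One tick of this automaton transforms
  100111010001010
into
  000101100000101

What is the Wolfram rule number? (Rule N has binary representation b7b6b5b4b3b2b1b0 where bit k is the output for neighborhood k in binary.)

position 4: 111 → 0  (bit 7 = 0)
position 5: 110 → 1  (bit 6 = 1)
position 6: 101 → 1  (bit 5 = 1)
position 1: 100 → 0  (bit 4 = 0)
position 3: 011 → 1  (bit 3 = 1)
position 0: 010 → 0  (bit 2 = 0)
position 2: 001 → 0  (bit 1 = 0)
position 9: 000 → 0  (bit 0 = 0)
bits b7..b0 = 01101000 = 104

104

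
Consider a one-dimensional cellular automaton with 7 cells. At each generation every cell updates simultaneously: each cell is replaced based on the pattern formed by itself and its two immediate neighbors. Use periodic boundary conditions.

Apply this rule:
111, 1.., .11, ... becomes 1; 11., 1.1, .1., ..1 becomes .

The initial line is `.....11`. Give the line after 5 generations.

generation 1: 1111.1.
generation 2: 111....
generation 3: 11.111.
generation 4: 1..11..
generation 5: .1.1.1.

.1.1.1.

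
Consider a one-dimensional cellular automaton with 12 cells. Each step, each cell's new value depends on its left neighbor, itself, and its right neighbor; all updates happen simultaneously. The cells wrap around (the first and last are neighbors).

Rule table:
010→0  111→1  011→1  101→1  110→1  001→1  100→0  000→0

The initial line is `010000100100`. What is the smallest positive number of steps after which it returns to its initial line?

100001001000
000010010001
000100100010
001001000100
010010001000
100100010000
001000100001
010001000010
100010000100
000100001001
001000010010
010000100100

12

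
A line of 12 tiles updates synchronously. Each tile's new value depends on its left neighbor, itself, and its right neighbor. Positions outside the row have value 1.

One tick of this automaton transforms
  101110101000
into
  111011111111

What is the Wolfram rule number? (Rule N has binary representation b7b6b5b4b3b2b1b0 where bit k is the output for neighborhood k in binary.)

position 3: 111 → 0  (bit 7 = 0)
position 0: 110 → 1  (bit 6 = 1)
position 1: 101 → 1  (bit 5 = 1)
position 9: 100 → 1  (bit 4 = 1)
position 2: 011 → 1  (bit 3 = 1)
position 6: 010 → 1  (bit 2 = 1)
position 11: 001 → 1  (bit 1 = 1)
position 10: 000 → 1  (bit 0 = 1)
bits b7..b0 = 01111111 = 127

127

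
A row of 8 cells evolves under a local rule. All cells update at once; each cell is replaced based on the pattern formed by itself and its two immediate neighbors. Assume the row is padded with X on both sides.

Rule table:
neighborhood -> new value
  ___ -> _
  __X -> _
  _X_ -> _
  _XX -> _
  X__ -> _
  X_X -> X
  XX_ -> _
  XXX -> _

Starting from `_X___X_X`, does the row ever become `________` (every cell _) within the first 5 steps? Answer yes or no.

yes

X_____X_
_______X
________
all cells are _ at step 3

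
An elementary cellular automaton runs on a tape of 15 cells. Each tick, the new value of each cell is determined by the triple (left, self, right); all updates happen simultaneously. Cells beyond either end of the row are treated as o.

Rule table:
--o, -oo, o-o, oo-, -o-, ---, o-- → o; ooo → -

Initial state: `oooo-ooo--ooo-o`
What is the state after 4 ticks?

---ooo-oooo-ooo
oooo-ooo--ooo--
---ooo-oooo-ooo  (repeats tick 1; period 2)
tick 4: oooo-ooo--ooo--

oooo-ooo--ooo--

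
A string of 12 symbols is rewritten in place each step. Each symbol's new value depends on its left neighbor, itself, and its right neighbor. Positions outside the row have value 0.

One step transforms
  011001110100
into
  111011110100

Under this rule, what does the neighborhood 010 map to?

1

At position 9 the neighborhood is 010; the next row has 1 there.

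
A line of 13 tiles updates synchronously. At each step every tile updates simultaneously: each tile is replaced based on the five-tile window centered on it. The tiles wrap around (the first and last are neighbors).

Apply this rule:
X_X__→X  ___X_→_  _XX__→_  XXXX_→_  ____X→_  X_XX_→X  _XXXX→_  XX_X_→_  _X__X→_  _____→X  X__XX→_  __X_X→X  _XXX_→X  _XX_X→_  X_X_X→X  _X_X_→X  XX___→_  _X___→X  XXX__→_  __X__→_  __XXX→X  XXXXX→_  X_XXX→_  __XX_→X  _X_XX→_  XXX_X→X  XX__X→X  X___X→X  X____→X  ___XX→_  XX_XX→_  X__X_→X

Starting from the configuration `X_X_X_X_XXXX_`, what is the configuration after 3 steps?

XXXXXXX____X_
________X__X_
XXXXXX____X_X

XXXXXX____X_X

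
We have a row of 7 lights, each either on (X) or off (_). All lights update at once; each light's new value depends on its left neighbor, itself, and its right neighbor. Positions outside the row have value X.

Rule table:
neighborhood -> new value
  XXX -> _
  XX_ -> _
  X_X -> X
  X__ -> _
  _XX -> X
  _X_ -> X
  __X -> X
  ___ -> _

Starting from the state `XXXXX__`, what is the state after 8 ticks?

tick 1: ______X
tick 2: _____XX
tick 3: ____XX_
tick 4: ___XX_X
tick 5: __XX_XX
tick 6: _XX_XX_
tick 7: XX_XX_X
tick 8: __XX_XX

__XX_XX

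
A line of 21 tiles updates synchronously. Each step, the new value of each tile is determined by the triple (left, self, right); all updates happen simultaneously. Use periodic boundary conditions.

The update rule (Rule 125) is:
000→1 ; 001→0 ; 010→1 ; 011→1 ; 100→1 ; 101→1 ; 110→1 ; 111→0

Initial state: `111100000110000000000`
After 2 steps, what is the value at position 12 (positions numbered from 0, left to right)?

100111110111111111110
110100011100000000011
position 12 holds 0

0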